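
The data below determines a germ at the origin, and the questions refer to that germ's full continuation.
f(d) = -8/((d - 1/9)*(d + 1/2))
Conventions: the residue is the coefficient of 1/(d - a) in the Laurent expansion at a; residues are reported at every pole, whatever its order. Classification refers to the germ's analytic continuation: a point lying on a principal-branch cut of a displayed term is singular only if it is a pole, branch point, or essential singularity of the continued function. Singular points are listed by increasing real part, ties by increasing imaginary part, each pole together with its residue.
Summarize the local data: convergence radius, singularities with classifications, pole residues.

Denominator factor (d - 1/9): pole of order 1 at 1/9, modulus 1/9.
Denominator factor (d + 1/2): pole of order 1 at -1/2, modulus 1/2.
The radius of convergence is the smallest modulus among the singular points: 1/9.
At the order-1 pole -1/2 set g(d) = (d - (-1/2))*f(d) = -8/(d - 1/9).
Simple pole: residue = g(a) at a = -1/2, which is 144/11.
At the order-1 pole 1/9 set g(d) = (d - (1/9))*f(d) = -8/(d + 1/2).
Simple pole: residue = g(a) at a = 1/9, which is -144/11.
List the singular points by increasing real part (a conjugate pair: the negative imaginary part first).

Radius of convergence at 0: 1/9.
At -1/2: a pole of order 1; residue 144/11.
At 1/9: a pole of order 1; residue -144/11.


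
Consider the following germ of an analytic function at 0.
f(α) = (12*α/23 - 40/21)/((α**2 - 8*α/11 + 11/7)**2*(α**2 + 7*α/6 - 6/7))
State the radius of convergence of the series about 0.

Denominator factor (α**2 + 7*α/6 - 6/7): discriminant 1207/252, real irrational roots -7/12 + (1/84)*sqrt(8449) and -7/12 - (1/84)*sqrt(8449); poles of order 1, moduli -7/12 + (1/84)*sqrt(8449) and 7/12 + (1/84)*sqrt(8449).
Denominator factor (α**2 - 8*α/11 + 11/7)^2: discriminant -4876/847, complex-conjugate roots (4/11) + ((1/77)*sqrt(8533))*i and (4/11) - ((1/77)*sqrt(8533))*i; poles of order 2, moduli (1/7)*sqrt(77) and (1/7)*sqrt(77).
The radius of convergence is the smallest modulus among the singular points: -7/12 + (1/84)*sqrt(8449).

The radius of convergence is -7/12 + (1/84)*sqrt(8449).


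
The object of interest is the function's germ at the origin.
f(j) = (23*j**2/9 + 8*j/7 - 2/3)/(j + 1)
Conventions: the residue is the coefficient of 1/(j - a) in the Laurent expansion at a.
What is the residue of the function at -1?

At the order-1 pole -1 set g(j) = (j - (-1))*f(j) = 23*j**2/9 + 8*j/7 - 2/3.
Simple pole: residue = g(a) at a = -1, which is 47/63.

The residue is 47/63.


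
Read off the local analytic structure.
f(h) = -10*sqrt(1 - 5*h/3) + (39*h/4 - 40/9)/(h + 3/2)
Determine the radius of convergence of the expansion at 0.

Denominator factor (h + 3/2): pole of order 1 at -3/2, modulus 3/2.
Branch term (-10)*sqrt(1 - h/(3/5)): its argument vanishes at h = 3/5, a square-root branch point, modulus 3/5.
The radius of convergence is the smallest modulus among the singular points: 3/5.

The radius of convergence is 3/5.


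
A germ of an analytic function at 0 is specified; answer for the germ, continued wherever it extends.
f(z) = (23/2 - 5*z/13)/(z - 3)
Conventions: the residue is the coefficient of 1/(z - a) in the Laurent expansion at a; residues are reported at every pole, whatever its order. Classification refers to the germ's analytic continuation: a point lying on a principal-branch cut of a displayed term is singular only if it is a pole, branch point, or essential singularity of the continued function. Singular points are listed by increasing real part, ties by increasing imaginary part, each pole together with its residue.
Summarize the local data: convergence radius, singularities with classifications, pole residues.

Radius of convergence at 0: 3.
At 3: a pole of order 1; residue 269/26.

Denominator factor (z - 3): pole of order 1 at 3, modulus 3.
The radius of convergence is the smallest modulus among the singular points: 3.
At the order-1 pole 3 set g(z) = (z - (3))*f(z) = 23/2 - 5*z/13.
Simple pole: residue = g(a) at a = 3, which is 269/26.


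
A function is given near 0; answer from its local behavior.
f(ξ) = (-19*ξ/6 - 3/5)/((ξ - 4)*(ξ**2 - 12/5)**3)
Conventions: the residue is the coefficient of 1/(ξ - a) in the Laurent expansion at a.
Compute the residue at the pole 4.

At the order-1 pole 4 set g(ξ) = (ξ - (4))*f(ξ) = (-19*ξ/6 - 3/5)/(ξ**2 - 12/5)**3.
Simple pole: residue = g(a) at a = 4, which is -4975/943296.

The residue is -4975/943296.


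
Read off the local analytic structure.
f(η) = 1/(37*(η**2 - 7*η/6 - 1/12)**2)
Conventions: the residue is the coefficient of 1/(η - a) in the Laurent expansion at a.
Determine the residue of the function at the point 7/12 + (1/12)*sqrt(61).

The residue is -(432/137677)*sqrt(61).

The factor η**2 - 7*η/6 - 1/12 splits as (η - a)(η - a') with a = 7/12 + (1/12)*sqrt(61), a' = 7/12 - (1/12)*sqrt(61). At the order-2 pole a set g(η) = (η - a)^2*f(η) = [1/37] / (η - a')^2.
Order-2 pole: residue = g'(a); g'(7/12 + (1/12)*sqrt(61)) = -(432/137677)*sqrt(61), so the residue is -(432/137677)*sqrt(61).


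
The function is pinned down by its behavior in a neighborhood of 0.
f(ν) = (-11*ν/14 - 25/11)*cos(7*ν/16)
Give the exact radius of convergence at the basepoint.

The factor cos(7*ν/16) is entire and contributes no finite singular point.
The polynomial part has no poles.
No finite singular points: the Taylor series at 0 converges everywhere.

The radius of convergence is infinite.


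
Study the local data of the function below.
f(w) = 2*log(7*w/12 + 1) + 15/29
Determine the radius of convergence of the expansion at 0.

The radius of convergence is 12/7.

Branch term (2)*log(1 - w/(-12/7)): its argument vanishes at w = -12/7, a logarithmic branch point, modulus 12/7.
The radius of convergence is the smallest modulus among the singular points: 12/7.


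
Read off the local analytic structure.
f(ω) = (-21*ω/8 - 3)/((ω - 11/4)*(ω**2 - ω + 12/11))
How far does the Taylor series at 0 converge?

The radius of convergence is (2/11)*sqrt(33).

Denominator factor (ω - 11/4): pole of order 1 at 11/4, modulus 11/4.
Denominator factor (ω**2 - ω + 12/11): discriminant -37/11, complex-conjugate roots (1/2) + ((1/22)*sqrt(407))*i and (1/2) - ((1/22)*sqrt(407))*i; poles of order 1, moduli (2/11)*sqrt(33) and (2/11)*sqrt(33).
The radius of convergence is the smallest modulus among the singular points: (2/11)*sqrt(33).


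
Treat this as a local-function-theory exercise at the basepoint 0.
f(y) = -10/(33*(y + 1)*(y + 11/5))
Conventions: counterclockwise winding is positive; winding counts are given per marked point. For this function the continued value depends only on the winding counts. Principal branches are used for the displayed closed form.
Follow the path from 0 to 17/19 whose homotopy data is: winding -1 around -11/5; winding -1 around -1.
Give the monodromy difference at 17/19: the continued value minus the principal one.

Continued minus principal equals 0.

The function is rational, hence single-valued: continuing it around any pole returns the same value, so the difference is 0.


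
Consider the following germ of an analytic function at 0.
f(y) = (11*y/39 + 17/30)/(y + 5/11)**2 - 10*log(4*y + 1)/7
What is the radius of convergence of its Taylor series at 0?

The radius of convergence is 1/4.

Denominator factor (y + 5/11)^2: pole of order 2 at -5/11, modulus 5/11.
Branch term (-10/7)*log(1 - y/(-1/4)): its argument vanishes at y = -1/4, a logarithmic branch point, modulus 1/4.
The radius of convergence is the smallest modulus among the singular points: 1/4.


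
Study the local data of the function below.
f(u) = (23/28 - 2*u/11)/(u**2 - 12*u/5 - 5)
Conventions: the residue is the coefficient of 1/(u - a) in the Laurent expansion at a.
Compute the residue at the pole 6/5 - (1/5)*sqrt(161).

The factor u**2 - 12*u/5 - 5 splits as (u - a)(u - a') with a = 6/5 - (1/5)*sqrt(161), a' = 6/5 + (1/5)*sqrt(161). At the order-1 pole a set g(u) = (u - a)*f(u) = [23/28 - 2*u/11] / (u - a').
Simple pole: residue = g(a) at a = 6/5 - (1/5)*sqrt(161), which is -1/11 - (929/99176)*sqrt(161).

The residue is -1/11 - (929/99176)*sqrt(161).


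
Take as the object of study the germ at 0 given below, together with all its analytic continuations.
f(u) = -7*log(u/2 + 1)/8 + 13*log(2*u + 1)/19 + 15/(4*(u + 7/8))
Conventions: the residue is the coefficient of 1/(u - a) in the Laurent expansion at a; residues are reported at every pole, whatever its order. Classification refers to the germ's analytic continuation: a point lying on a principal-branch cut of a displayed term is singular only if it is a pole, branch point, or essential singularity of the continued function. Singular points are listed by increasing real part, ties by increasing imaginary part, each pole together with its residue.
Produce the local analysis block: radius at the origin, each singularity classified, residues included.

Radius of convergence at 0: 1/2.
At -2: a logarithmic branch point.
At -7/8: a pole of order 1; residue 15/4.
At -1/2: a logarithmic branch point.

Denominator factor (u + 7/8): pole of order 1 at -7/8, modulus 7/8.
Branch term (13/19)*log(1 - u/(-1/2)): its argument vanishes at u = -1/2, a logarithmic branch point, modulus 1/2.
Branch term (-7/8)*log(1 - u/(-2)): its argument vanishes at u = -2, a logarithmic branch point, modulus 2.
The radius of convergence is the smallest modulus among the singular points: 1/2.
The branch terms are analytic at -7/8 and contribute nothing to the residue; only the rational part matters.
At the order-1 pole -7/8 set g(u) = (u - (-7/8))*(rational part) = 15/4.
Simple pole: residue = g(a) at a = -7/8, which is 15/4.
List the singular points by increasing real part (a conjugate pair: the negative imaginary part first).


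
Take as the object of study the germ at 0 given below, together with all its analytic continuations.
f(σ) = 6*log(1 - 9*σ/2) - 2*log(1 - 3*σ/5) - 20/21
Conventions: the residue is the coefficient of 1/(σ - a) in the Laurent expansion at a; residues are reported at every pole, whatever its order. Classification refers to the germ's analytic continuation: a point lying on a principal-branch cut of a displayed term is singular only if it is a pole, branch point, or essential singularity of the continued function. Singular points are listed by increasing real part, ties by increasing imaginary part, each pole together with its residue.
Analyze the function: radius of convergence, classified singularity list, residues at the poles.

Branch term (6)*log(1 - σ/(2/9)): its argument vanishes at σ = 2/9, a logarithmic branch point, modulus 2/9.
Branch term (-2)*log(1 - σ/(5/3)): its argument vanishes at σ = 5/3, a logarithmic branch point, modulus 5/3.
The radius of convergence is the smallest modulus among the singular points: 2/9.
List the singular points by increasing real part (a conjugate pair: the negative imaginary part first).

Radius of convergence at 0: 2/9.
At 2/9: a logarithmic branch point.
At 5/3: a logarithmic branch point.


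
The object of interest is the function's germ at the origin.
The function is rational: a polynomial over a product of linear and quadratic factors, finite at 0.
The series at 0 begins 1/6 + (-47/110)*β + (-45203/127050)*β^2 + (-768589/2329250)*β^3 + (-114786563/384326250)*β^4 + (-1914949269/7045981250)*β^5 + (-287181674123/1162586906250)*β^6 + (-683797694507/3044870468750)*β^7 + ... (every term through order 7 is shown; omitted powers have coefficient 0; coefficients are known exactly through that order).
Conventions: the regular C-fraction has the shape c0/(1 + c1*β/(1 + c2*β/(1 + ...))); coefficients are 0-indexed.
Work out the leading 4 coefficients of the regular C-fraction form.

The regular C-fraction coefficients are [1/6, 141/55, -36874/10857, -2113462/90986595].


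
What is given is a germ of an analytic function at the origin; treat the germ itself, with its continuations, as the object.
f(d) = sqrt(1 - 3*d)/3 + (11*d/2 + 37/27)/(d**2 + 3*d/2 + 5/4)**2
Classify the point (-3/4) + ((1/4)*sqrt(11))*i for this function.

The denominator factor d**2 + 3*d/2 + 5/4 vanishes at (-3/4) + ((1/4)*sqrt(11))*i and appears to the power 2; the numerator there equals (-595/216) + ((11/8)*sqrt(11))*i, nonzero, and no other factor vanishes.
The branch terms are analytic at this point.
Hence a pole whose order is the multiplicity, 2.

The point is a pole of order 2.


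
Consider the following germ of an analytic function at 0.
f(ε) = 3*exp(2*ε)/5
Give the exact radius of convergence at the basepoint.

The radius of convergence is infinite.

The factor exp(2*ε) is entire and contributes no finite singular point.
The polynomial part has no poles.
No finite singular points: the Taylor series at 0 converges everywhere.


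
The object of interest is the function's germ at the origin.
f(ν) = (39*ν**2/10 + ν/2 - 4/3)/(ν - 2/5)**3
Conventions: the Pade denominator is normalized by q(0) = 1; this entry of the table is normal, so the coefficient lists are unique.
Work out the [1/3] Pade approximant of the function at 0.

The Pade approximant has numerator coefficients [125/6, 38043175/1201744]; denominator coefficients [1, -4210221/751090, 12282657/1502180, -6967871/15021800].

Taylor coefficients needed (expand at 0): a_0 = 125/6, a_1 = 2375/16, a_2 = 21175/32, a_3 = 60125/24, a_4 = 556875/64.
Write the denominator as Q(ν) = 1 + q1*ν + q2*ν^2 + q3*ν^3. Requiring Q*f - P = O(ν^5) with deg P <= 1 kills the coefficients of ν^2..ν^4 in Q*f:
  ν^2: a_2 + q1*a_1 + q2*a_0 = 0, i.e. 21175/32 + (2375/16)*q1 + (125/6)*q2 = 0.
  ν^3: a_3 + q1*a_2 + q2*a_1 + q3*a_0 = 0, i.e. 60125/24 + (21175/32)*q1 + (2375/16)*q2 + (125/6)*q3 = 0.
  ν^4: a_4 + q1*a_3 + q2*a_2 + q3*a_1 = 0, i.e. 556875/64 + (60125/24)*q1 + (21175/32)*q2 + (2375/16)*q3 = 0.
Solving this linear system: q1 = -4210221/751090, q2 = 12282657/1502180, q3 = -6967871/15021800.
The numerator is Q*f truncated at degree 1: P0 = a_0 = 125/6; P1 = a_1 + q1*a_0 = 38043175/1201744.


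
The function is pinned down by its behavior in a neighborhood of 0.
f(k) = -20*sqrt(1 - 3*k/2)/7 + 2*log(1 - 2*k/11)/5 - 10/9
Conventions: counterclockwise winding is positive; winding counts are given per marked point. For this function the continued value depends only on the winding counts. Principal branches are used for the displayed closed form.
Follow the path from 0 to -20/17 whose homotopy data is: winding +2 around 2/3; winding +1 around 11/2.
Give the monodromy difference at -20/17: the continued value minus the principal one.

The rational part is single-valued and drops out of the difference; each branch term changes only by its own monodromy.
(2/5)*log(1 - k/(11/2)): each positive loop around 11/2 adds 2*pi*i to the log, so winding +1 contributes (2/5)*(1)*2*pi*i = (4/5)*pi*i.
(-20/7)*sqrt(1 - k/(2/3)): winding +2 is even, the square root returns to the same sheet, contribution 0.
Summing the contributions at k = -20/17 gives (4/5)*pi*i.

Continued minus principal equals (4/5)*pi*i.


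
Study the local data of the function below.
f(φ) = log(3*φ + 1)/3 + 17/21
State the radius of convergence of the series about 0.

Branch term (1/3)*log(1 - φ/(-1/3)): its argument vanishes at φ = -1/3, a logarithmic branch point, modulus 1/3.
The radius of convergence is the smallest modulus among the singular points: 1/3.

The radius of convergence is 1/3.


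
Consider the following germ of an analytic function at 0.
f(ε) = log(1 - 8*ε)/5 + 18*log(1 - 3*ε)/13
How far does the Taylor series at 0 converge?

Branch term (1/5)*log(1 - ε/(1/8)): its argument vanishes at ε = 1/8, a logarithmic branch point, modulus 1/8.
Branch term (18/13)*log(1 - ε/(1/3)): its argument vanishes at ε = 1/3, a logarithmic branch point, modulus 1/3.
The radius of convergence is the smallest modulus among the singular points: 1/8.

The radius of convergence is 1/8.


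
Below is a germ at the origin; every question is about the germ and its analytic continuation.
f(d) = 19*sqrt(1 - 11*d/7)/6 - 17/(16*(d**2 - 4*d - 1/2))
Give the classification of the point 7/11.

The term (19/6)*sqrt(1 - d/(7/11)) has argument 1 - 7/11/(7/11) = 0 at 7/11: a square-root (algebraic, two-sheeted) branch point; the remaining terms are analytic or single-valued there.

The point is an algebraic (square-root) branch point.


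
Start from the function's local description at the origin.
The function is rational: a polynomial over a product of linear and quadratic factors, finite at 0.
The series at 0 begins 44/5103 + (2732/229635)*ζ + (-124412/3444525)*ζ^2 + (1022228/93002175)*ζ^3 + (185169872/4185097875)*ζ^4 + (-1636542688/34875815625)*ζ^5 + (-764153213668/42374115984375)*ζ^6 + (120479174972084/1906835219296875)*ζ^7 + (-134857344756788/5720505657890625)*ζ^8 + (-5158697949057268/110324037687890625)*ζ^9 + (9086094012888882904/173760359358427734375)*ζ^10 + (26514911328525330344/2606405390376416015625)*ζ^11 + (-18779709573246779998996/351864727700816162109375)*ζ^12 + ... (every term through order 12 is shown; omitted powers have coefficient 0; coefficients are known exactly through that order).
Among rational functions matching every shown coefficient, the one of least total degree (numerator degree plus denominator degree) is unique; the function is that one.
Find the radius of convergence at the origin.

No rational of total degree below 11 reproduces all 13 coefficients; solving the [1/10] Pade equations on them gives f(ζ) = (13*ζ/2 + 33/14)/((ζ**2 + 4*ζ/5 + 3/2)**3*(ζ**2 + ζ - 9)**2), whose expansion matches every shown term.
Denominator factor (ζ**2 + 4*ζ/5 + 3/2)^3: discriminant -134/25, complex-conjugate roots (-2/5) + ((1/10)*sqrt(134))*i and (-2/5) - ((1/10)*sqrt(134))*i; poles of order 3, moduli (1/2)*sqrt(6) and (1/2)*sqrt(6).
Denominator factor (ζ**2 + ζ - 9)^2: discriminant 37, real irrational roots -1/2 + (1/2)*sqrt(37) and -1/2 - (1/2)*sqrt(37); poles of order 2, moduli -1/2 + (1/2)*sqrt(37) and 1/2 + (1/2)*sqrt(37).
The radius of convergence is the smallest modulus among the singular points: (1/2)*sqrt(6).

The radius of convergence is (1/2)*sqrt(6).


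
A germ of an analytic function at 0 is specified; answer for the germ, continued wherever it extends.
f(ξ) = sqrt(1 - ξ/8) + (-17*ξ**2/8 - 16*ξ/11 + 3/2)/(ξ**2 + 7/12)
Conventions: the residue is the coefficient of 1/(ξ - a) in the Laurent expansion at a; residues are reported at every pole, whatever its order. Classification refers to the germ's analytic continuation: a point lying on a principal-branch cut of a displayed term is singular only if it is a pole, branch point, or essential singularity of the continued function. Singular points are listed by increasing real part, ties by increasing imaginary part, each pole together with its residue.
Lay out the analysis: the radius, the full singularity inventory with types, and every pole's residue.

Radius of convergence at 0: (1/6)*sqrt(21).
At -((1/6)*sqrt(21))*i: a pole of order 1; residue (-8/11) + ((263/672)*sqrt(21))*i.
At ((1/6)*sqrt(21))*i: a pole of order 1; residue (-8/11) - ((263/672)*sqrt(21))*i.
At 8: an algebraic (square-root) branch point.

Denominator factor (ξ**2 + 7/12): discriminant -7/3, complex-conjugate roots ((1/6)*sqrt(21))*i and -((1/6)*sqrt(21))*i; poles of order 1, moduli (1/6)*sqrt(21) and (1/6)*sqrt(21).
Branch term (1)*sqrt(1 - ξ/(8)): its argument vanishes at ξ = 8, a square-root branch point, modulus 8.
The radius of convergence is the smallest modulus among the singular points: (1/6)*sqrt(21).
The branch term is analytic at -((1/6)*sqrt(21))*i and contributes nothing to the residue; only the rational part matters.
The factor ξ**2 + 7/12 splits as (ξ - a)(ξ - a') with a = -((1/6)*sqrt(21))*i, a' = ((1/6)*sqrt(21))*i. At the order-1 pole a set g(ξ) = (ξ - a)*(rational part) = [-17*ξ**2/8 - 16*ξ/11 + 3/2] / (ξ - a').
Simple pole: residue = g(a) at a = -((1/6)*sqrt(21))*i, which is (-8/11) + ((263/672)*sqrt(21))*i.
The branch term is analytic at ((1/6)*sqrt(21))*i and contributes nothing to the residue; only the rational part matters.
The factor ξ**2 + 7/12 splits as (ξ - a)(ξ - a') with a = ((1/6)*sqrt(21))*i, a' = -((1/6)*sqrt(21))*i. At the order-1 pole a set g(ξ) = (ξ - a)*(rational part) = [-17*ξ**2/8 - 16*ξ/11 + 3/2] / (ξ - a').
Simple pole: residue = g(a) at a = ((1/6)*sqrt(21))*i, which is (-8/11) - ((263/672)*sqrt(21))*i.
List the singular points by increasing real part (a conjugate pair: the negative imaginary part first).


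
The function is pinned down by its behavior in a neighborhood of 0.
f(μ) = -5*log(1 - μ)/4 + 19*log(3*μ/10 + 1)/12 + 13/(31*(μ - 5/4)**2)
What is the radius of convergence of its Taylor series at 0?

The radius of convergence is 1.

Denominator factor (μ - 5/4)^2: pole of order 2 at 5/4, modulus 5/4.
Branch term (-5/4)*log(1 - μ/(1)): its argument vanishes at μ = 1, a logarithmic branch point, modulus 1.
Branch term (19/12)*log(1 - μ/(-10/3)): its argument vanishes at μ = -10/3, a logarithmic branch point, modulus 10/3.
The radius of convergence is the smallest modulus among the singular points: 1.


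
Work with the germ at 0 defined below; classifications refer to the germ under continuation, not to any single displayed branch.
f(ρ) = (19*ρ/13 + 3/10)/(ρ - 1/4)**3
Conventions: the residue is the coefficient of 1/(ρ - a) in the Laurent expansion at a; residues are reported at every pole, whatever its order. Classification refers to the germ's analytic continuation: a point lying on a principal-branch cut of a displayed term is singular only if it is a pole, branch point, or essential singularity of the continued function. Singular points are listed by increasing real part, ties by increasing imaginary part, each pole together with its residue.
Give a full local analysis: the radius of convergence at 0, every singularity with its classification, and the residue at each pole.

Radius of convergence at 0: 1/4.
At 1/4: a pole of order 3; residue 0.

Denominator factor (ρ - 1/4)^3: pole of order 3 at 1/4, modulus 1/4.
The radius of convergence is the smallest modulus among the singular points: 1/4.
At the order-3 pole 1/4 set g(ρ) = (ρ - (1/4))^3*f(ρ) = 19*ρ/13 + 3/10.
Order-3 pole: residue = g''(a)/2; g''(1/4) = 0, so the residue is 0.


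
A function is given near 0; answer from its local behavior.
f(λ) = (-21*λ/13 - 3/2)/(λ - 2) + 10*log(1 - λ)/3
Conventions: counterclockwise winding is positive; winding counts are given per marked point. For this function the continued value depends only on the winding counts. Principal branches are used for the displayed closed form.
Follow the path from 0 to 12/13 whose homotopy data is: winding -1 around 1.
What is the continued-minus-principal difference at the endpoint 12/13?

The rational part is single-valued and drops out of the difference; each branch term changes only by its own monodromy.
(10/3)*log(1 - λ/(1)): each positive loop around 1 adds 2*pi*i to the log, so winding -1 contributes (10/3)*(-1)*2*pi*i = -(20/3)*pi*i.
Summing the contributions at λ = 12/13 gives -(20/3)*pi*i.

Continued minus principal equals -(20/3)*pi*i.


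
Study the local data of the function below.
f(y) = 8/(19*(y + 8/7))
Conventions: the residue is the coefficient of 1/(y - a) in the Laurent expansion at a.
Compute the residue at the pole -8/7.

The residue is 8/19.

At the order-1 pole -8/7 set g(y) = (y - (-8/7))*f(y) = 8/19.
Simple pole: residue = g(a) at a = -8/7, which is 8/19.


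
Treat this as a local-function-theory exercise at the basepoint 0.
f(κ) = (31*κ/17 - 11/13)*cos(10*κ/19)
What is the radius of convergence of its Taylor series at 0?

The factor cos(10*κ/19) is entire and contributes no finite singular point.
The polynomial part has no poles.
No finite singular points: the Taylor series at 0 converges everywhere.

The radius of convergence is infinite.


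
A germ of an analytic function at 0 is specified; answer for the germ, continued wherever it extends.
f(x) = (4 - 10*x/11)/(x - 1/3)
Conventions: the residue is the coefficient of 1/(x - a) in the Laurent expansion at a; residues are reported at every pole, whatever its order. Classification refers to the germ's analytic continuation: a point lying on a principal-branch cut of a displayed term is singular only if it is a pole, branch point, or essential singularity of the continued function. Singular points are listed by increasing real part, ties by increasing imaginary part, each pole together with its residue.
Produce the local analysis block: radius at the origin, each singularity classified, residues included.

Denominator factor (x - 1/3): pole of order 1 at 1/3, modulus 1/3.
The radius of convergence is the smallest modulus among the singular points: 1/3.
At the order-1 pole 1/3 set g(x) = (x - (1/3))*f(x) = 4 - 10*x/11.
Simple pole: residue = g(a) at a = 1/3, which is 122/33.

Radius of convergence at 0: 1/3.
At 1/3: a pole of order 1; residue 122/33.


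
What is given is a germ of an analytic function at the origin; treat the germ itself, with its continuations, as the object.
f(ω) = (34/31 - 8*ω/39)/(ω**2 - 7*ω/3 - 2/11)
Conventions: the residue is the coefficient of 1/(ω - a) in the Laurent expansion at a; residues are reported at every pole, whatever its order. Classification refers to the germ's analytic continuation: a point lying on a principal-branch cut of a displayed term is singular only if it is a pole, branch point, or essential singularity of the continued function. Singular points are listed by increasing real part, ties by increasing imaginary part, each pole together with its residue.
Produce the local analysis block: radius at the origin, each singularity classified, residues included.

Denominator factor (ω**2 - 7*ω/3 - 2/11): discriminant 611/99, real irrational roots 7/6 + (1/66)*sqrt(6721) and 7/6 - (1/66)*sqrt(6721); poles of order 1, moduli 7/6 + (1/66)*sqrt(6721) and -7/6 + (1/66)*sqrt(6721).
The radius of convergence is the smallest modulus among the singular points: -7/6 + (1/66)*sqrt(6721).
The factor ω**2 - 7*ω/3 - 2/11 splits as (ω - a)(ω - a') with a = 7/6 - (1/66)*sqrt(6721), a' = 7/6 + (1/66)*sqrt(6721). At the order-1 pole a set g(ω) = (ω - a)*f(ω) = [34/31 - 8*ω/39] / (ω - a').
Simple pole: residue = g(a) at a = 7/6 - (1/66)*sqrt(6721), which is -4/39 - (3110/738699)*sqrt(6721).
The factor ω**2 - 7*ω/3 - 2/11 splits as (ω - a)(ω - a') with a = 7/6 + (1/66)*sqrt(6721), a' = 7/6 - (1/66)*sqrt(6721). At the order-1 pole a set g(ω) = (ω - a)*f(ω) = [34/31 - 8*ω/39] / (ω - a').
Simple pole: residue = g(a) at a = 7/6 + (1/66)*sqrt(6721), which is -4/39 + (3110/738699)*sqrt(6721).
List the singular points by increasing real part (a conjugate pair: the negative imaginary part first).

Radius of convergence at 0: -7/6 + (1/66)*sqrt(6721).
At 7/6 - (1/66)*sqrt(6721): a pole of order 1; residue -4/39 - (3110/738699)*sqrt(6721).
At 7/6 + (1/66)*sqrt(6721): a pole of order 1; residue -4/39 + (3110/738699)*sqrt(6721).


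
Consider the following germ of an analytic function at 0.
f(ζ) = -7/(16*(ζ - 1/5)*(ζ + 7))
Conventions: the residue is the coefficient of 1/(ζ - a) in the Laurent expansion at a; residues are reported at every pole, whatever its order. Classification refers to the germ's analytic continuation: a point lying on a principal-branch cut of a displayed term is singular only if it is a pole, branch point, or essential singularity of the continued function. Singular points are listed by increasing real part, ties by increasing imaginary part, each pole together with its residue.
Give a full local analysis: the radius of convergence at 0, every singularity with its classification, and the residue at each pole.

Radius of convergence at 0: 1/5.
At -7: a pole of order 1; residue 35/576.
At 1/5: a pole of order 1; residue -35/576.

Denominator factor (ζ - 1/5): pole of order 1 at 1/5, modulus 1/5.
Denominator factor (ζ + 7): pole of order 1 at -7, modulus 7.
The radius of convergence is the smallest modulus among the singular points: 1/5.
At the order-1 pole -7 set g(ζ) = (ζ - (-7))*f(ζ) = -7/(16*(ζ - 1/5)).
Simple pole: residue = g(a) at a = -7, which is 35/576.
At the order-1 pole 1/5 set g(ζ) = (ζ - (1/5))*f(ζ) = -7/(16*(ζ + 7)).
Simple pole: residue = g(a) at a = 1/5, which is -35/576.
List the singular points by increasing real part (a conjugate pair: the negative imaginary part first).


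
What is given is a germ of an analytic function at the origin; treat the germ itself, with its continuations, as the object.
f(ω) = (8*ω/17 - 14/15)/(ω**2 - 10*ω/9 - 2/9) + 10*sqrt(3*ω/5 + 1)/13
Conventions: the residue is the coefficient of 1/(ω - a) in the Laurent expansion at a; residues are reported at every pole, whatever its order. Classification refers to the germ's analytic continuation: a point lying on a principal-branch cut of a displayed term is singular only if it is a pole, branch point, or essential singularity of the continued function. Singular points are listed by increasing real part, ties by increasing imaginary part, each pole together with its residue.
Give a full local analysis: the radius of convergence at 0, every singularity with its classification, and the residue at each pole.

Denominator factor (ω**2 - 10*ω/9 - 2/9): discriminant 172/81, real irrational roots 5/9 + (1/9)*sqrt(43) and 5/9 - (1/9)*sqrt(43); poles of order 1, moduli 5/9 + (1/9)*sqrt(43) and -5/9 + (1/9)*sqrt(43).
Branch term (10/13)*sqrt(1 - ω/(-5/3)): its argument vanishes at ω = -5/3, a square-root branch point, modulus 5/3.
The radius of convergence is the smallest modulus among the singular points: -5/9 + (1/9)*sqrt(43).
The branch term is analytic at 5/9 - (1/9)*sqrt(43) and contributes nothing to the residue; only the rational part matters.
The factor ω**2 - 10*ω/9 - 2/9 splits as (ω - a)(ω - a') with a = 5/9 - (1/9)*sqrt(43), a' = 5/9 + (1/9)*sqrt(43). At the order-1 pole a set g(ω) = (ω - a)*(rational part) = [8*ω/17 - 14/15] / (ω - a').
Simple pole: residue = g(a) at a = 5/9 - (1/9)*sqrt(43), which is 4/17 + (257/3655)*sqrt(43).
The branch term is analytic at 5/9 + (1/9)*sqrt(43) and contributes nothing to the residue; only the rational part matters.
The factor ω**2 - 10*ω/9 - 2/9 splits as (ω - a)(ω - a') with a = 5/9 + (1/9)*sqrt(43), a' = 5/9 - (1/9)*sqrt(43). At the order-1 pole a set g(ω) = (ω - a)*(rational part) = [8*ω/17 - 14/15] / (ω - a').
Simple pole: residue = g(a) at a = 5/9 + (1/9)*sqrt(43), which is 4/17 - (257/3655)*sqrt(43).
List the singular points by increasing real part (a conjugate pair: the negative imaginary part first).

Radius of convergence at 0: -5/9 + (1/9)*sqrt(43).
At -5/3: an algebraic (square-root) branch point.
At 5/9 - (1/9)*sqrt(43): a pole of order 1; residue 4/17 + (257/3655)*sqrt(43).
At 5/9 + (1/9)*sqrt(43): a pole of order 1; residue 4/17 - (257/3655)*sqrt(43).


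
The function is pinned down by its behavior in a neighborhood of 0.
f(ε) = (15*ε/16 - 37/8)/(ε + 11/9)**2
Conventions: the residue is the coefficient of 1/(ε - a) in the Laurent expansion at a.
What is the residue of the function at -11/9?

At the order-2 pole -11/9 set g(ε) = (ε - (-11/9))^2*f(ε) = 15*ε/16 - 37/8.
Order-2 pole: residue = g'(a); g'(-11/9) = 15/16, so the residue is 15/16.

The residue is 15/16.


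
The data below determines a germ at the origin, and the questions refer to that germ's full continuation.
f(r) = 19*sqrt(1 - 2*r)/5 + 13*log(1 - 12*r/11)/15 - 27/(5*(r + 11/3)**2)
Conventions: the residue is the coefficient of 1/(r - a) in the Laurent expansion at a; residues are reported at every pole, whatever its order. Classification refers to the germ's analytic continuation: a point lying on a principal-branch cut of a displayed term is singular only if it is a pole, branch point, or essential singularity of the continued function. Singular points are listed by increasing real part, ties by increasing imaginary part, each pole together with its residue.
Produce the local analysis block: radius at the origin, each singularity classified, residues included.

Denominator factor (r + 11/3)^2: pole of order 2 at -11/3, modulus 11/3.
Branch term (13/15)*log(1 - r/(11/12)): its argument vanishes at r = 11/12, a logarithmic branch point, modulus 11/12.
Branch term (19/5)*sqrt(1 - r/(1/2)): its argument vanishes at r = 1/2, a square-root branch point, modulus 1/2.
The radius of convergence is the smallest modulus among the singular points: 1/2.
The branch terms are analytic at -11/3 and contribute nothing to the residue; only the rational part matters.
At the order-2 pole -11/3 set g(r) = (r - (-11/3))^2*(rational part) = -27/5.
Order-2 pole: residue = g'(a); g'(-11/3) = 0, so the residue is 0.
List the singular points by increasing real part (a conjugate pair: the negative imaginary part first).

Radius of convergence at 0: 1/2.
At -11/3: a pole of order 2; residue 0.
At 1/2: an algebraic (square-root) branch point.
At 11/12: a logarithmic branch point.


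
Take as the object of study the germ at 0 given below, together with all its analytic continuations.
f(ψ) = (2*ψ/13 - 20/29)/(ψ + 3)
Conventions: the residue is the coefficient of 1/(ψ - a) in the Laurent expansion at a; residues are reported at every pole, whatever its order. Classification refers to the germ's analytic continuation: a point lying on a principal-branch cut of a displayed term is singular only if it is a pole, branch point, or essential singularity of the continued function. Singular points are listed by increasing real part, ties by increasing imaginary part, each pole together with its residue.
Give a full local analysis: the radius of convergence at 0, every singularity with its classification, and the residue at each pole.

Denominator factor (ψ + 3): pole of order 1 at -3, modulus 3.
The radius of convergence is the smallest modulus among the singular points: 3.
At the order-1 pole -3 set g(ψ) = (ψ - (-3))*f(ψ) = 2*ψ/13 - 20/29.
Simple pole: residue = g(a) at a = -3, which is -434/377.

Radius of convergence at 0: 3.
At -3: a pole of order 1; residue -434/377.


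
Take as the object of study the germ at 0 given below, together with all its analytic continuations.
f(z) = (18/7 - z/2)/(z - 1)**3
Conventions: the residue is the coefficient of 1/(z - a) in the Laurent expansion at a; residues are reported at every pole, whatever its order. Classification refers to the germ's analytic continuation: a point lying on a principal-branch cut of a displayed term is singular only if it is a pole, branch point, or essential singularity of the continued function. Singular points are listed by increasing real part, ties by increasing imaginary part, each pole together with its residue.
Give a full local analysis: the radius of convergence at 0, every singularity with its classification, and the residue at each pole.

Denominator factor (z - 1)^3: pole of order 3 at 1, modulus 1.
The radius of convergence is the smallest modulus among the singular points: 1.
At the order-3 pole 1 set g(z) = (z - (1))^3*f(z) = 18/7 - z/2.
Order-3 pole: residue = g''(a)/2; g''(1) = 0, so the residue is 0.

Radius of convergence at 0: 1.
At 1: a pole of order 3; residue 0.


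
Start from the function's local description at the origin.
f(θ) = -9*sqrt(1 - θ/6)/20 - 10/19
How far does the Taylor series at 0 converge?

Branch term (-9/20)*sqrt(1 - θ/(6)): its argument vanishes at θ = 6, a square-root branch point, modulus 6.
The radius of convergence is the smallest modulus among the singular points: 6.

The radius of convergence is 6.


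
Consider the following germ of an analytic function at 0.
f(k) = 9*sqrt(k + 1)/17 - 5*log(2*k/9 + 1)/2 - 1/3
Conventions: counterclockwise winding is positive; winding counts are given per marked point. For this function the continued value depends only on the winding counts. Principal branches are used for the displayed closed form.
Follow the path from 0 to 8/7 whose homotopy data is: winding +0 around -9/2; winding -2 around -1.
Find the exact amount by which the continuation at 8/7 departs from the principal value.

The rational part is single-valued and drops out of the difference; each branch term changes only by its own monodromy.
(-5/2)*log(1 - k/(-9/2)): winding 0 around -9/2, so this term returns to its principal value, contribution 0.
(9/17)*sqrt(1 - k/(-1)): winding -2 is even, the square root returns to the same sheet, contribution 0.
Summing the contributions at k = 8/7 gives 0.

Continued minus principal equals 0.


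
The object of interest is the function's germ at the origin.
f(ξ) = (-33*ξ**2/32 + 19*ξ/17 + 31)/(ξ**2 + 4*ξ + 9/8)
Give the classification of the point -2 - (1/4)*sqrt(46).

The denominator factor ξ**2 + 4*ξ + 9/8 vanishes at -2 - (1/4)*sqrt(46) and appears to the power 1; the numerator there equals 94329/4352 - (713/544)*sqrt(46), nonzero, and no other factor vanishes.
Hence a pole whose order is the multiplicity, 1.

The point is a pole of order 1.


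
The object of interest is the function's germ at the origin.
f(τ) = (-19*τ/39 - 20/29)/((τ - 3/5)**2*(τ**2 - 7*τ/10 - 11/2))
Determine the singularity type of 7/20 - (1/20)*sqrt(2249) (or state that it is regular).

The denominator factor τ**2 - 7*τ/10 - 11/2 vanishes at 7/20 - (1/20)*sqrt(2249) and appears to the power 1; the numerator there equals -19457/22620 + (19/780)*sqrt(2249), nonzero, and no other factor vanishes.
Hence a pole whose order is the multiplicity, 1.

The point is a pole of order 1.


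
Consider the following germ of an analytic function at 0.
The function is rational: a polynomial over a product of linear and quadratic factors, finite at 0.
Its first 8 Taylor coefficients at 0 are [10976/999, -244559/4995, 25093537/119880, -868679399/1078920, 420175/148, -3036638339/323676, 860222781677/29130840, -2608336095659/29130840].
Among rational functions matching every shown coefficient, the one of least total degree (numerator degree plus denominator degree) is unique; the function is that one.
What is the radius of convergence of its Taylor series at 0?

The radius of convergence is 3/7.

No rational of total degree below 5 reproduces all 8 coefficients; solving the [2/3] Pade equations on them gives f(κ) = (29*κ**2/8 + 11*κ/5 + 32/37)/(κ + 3/7)**3, whose expansion matches every shown term.
Denominator factor (κ + 3/7)^3: pole of order 3 at -3/7, modulus 3/7.
The radius of convergence is the smallest modulus among the singular points: 3/7.


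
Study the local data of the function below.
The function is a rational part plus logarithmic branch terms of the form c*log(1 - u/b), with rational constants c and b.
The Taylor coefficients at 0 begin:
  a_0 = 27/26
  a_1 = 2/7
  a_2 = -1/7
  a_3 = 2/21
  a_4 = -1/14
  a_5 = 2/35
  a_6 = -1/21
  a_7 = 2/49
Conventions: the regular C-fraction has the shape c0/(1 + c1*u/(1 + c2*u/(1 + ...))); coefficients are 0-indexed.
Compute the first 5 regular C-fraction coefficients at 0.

The regular C-fraction coefficients are [27/26, -52/189, 293/378, 63/586, 115/293].

Taylor coefficients (read off): a_0 = 27/26, a_1 = 2/7, a_2 = -1/7, a_3 = 2/21, a_4 = -1/14.
c0 = a_0 = 27/26. Peel one level at a time: if S = 1 + c*u/S' with S'(0) = 1, then c is the u-coefficient of S and S' = c*u/(S - 1).
S_1 = c0/f = 1 + (-52/189)*u + (7618/35721)*u^2 + ...; c1 = -52/189.
S_2 = c1*u/(S_1 - 1) = 1 + (293/378)*u + (-1/12)*u^2 + ...; c2 = 293/378.
S_3 = c2*u/(S_2 - 1) = 1 + (63/586)*u + (-7245/171698)*u^2 + ...; c3 = 63/586.
S_4 = c3*u/(S_3 - 1) = 1 + (115/293)*u + ...; c4 = 115/293.


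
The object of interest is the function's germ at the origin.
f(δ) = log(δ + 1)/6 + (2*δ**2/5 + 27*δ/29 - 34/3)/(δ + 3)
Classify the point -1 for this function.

The term (1/6)*log(1 - δ/(-1)) has argument 1 - -1/(-1) = 0 at -1: a logarithmic (infinitely-sheeted) branch point; the remaining terms are analytic or single-valued there.

The point is a logarithmic branch point.


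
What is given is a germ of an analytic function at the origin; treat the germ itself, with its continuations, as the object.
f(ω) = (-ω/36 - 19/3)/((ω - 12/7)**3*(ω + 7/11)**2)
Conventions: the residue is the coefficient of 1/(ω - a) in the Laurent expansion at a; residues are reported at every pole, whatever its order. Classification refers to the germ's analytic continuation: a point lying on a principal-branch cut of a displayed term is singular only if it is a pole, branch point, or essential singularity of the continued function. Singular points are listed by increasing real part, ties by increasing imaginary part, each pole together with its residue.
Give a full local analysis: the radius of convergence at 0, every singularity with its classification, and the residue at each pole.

Denominator factor (ω - 12/7)^3: pole of order 3 at 12/7, modulus 12/7.
Denominator factor (ω + 7/11)^2: pole of order 2 at -7/11, modulus 7/11.
The radius of convergence is the smallest modulus among the singular points: 7/11.
At the order-2 pole -7/11 set g(ω) = (ω - (-7/11))^2*f(ω) = (-ω/36 - 19/3)/(ω - 12/7)**3.
Order-2 pole: residue = g'(a); g'(-7/11) = 12030101083/19319096178, so the residue is 12030101083/19319096178.
At the order-3 pole 12/7 set g(ω) = (ω - (12/7))^3*f(ω) = (-ω/36 - 19/3)/(ω + 7/11)**2.
Order-3 pole: residue = g''(a)/2; g''(12/7) = -12030101083/9659548089, so the residue is -12030101083/19319096178.
List the singular points by increasing real part (a conjugate pair: the negative imaginary part first).

Radius of convergence at 0: 7/11.
At -7/11: a pole of order 2; residue 12030101083/19319096178.
At 12/7: a pole of order 3; residue -12030101083/19319096178.
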